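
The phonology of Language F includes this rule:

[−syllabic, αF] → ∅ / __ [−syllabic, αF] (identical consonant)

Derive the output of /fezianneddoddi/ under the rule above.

fezianedodi

/nn/ is a geminate; the first /n/ deletes.
/dd/ is a geminate; the first /d/ deletes.
/dd/ is a geminate; the first /d/ deletes.
Surface form: [fezianedodi].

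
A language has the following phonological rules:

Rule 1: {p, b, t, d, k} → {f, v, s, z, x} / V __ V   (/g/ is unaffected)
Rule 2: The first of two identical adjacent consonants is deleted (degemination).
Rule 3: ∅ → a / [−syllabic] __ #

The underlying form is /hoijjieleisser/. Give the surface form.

hoijieleisera

Rule 1 (intervocalic spirantization): no segment meets the environment; /hoijjieleisser/ is unchanged.
Rule 2 (degemination): /jj/ is a geminate; the first /j/ deletes. /ss/ is a geminate; the first /s/ deletes. /hoijjieleisser/ → hoijieleiser.
Rule 3 (final a-epenthesis): the form ends in the consonant /r/, so [a] is inserted word-finally. /hoijieleiser/ → hoijieleisera.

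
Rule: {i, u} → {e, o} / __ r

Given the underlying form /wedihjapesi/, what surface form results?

wedihjapesi

No segment of /wedihjapesi/ meets the structural description of the rule, so the form surfaces unchanged.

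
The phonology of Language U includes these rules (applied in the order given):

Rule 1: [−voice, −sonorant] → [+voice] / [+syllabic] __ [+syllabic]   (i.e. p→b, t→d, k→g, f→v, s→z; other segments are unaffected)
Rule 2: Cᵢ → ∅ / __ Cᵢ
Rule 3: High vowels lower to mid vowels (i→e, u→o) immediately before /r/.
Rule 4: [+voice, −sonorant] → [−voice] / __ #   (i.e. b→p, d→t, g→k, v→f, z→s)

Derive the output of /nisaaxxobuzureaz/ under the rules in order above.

Rule 1 (intervocalic voicing): /s/ is a voiceless obstruent between vowels /i/ and /a/, so it voices to [z]. /nisaaxxobuzureaz/ → nizaaxxobuzureaz.
Rule 2 (degemination): /xx/ is a geminate; the first /x/ deletes. /nizaaxxobuzureaz/ → nizaaxobuzureaz.
Rule 3 (pre-rhotic lowering): /u/ is a high vowel immediately before /r/, so it lowers to [o]. /nizaaxobuzureaz/ → nizaaxobuzoreaz.
Rule 4 (final devoicing): /z/ is a voiced obstruent in word-final position, so it devoices to [s]. /nizaaxobuzoreaz/ → nizaaxobuzoreas.

nizaaxobuzoreas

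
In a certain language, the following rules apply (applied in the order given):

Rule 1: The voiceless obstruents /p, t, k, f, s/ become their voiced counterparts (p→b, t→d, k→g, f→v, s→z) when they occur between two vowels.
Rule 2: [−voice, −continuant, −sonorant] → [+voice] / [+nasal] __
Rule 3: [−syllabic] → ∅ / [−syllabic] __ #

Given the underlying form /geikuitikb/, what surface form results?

geiguidik

Rule 1 (intervocalic voicing): /k/ is a voiceless obstruent between vowels /i/ and /u/, so it voices to [g]. /t/ is a voiceless obstruent between vowels /i/ and /i/, so it voices to [d]. /geikuitikb/ → geiguidikb.
Rule 2 (post-nasal voicing): no segment meets the environment; /geiguidikb/ is unchanged.
Rule 3 (final cluster simplification): /b/ is the second consonant of a word-final cluster /kb/, so it deletes. /geiguidikb/ → geiguidik.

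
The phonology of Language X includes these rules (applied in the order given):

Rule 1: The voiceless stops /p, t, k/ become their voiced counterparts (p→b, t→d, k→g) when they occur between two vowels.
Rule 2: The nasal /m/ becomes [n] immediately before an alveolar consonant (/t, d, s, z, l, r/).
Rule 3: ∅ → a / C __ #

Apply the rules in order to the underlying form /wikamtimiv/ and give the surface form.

wigantimiva

Rule 1 (intervocalic voicing): /k/ is a voiceless stop between vowels /i/ and /a/, so it voices to [g]. /wikamtimiv/ → wigamtimiv.
Rule 2 (nasal place assimilation): /m/ precedes the alveolar consonant /t/, so it assimilates in place to [n]. /wigamtimiv/ → wigantimiv.
Rule 3 (final a-epenthesis): the form ends in the consonant /v/, so [a] is inserted word-finally. /wigantimiv/ → wigantimiva.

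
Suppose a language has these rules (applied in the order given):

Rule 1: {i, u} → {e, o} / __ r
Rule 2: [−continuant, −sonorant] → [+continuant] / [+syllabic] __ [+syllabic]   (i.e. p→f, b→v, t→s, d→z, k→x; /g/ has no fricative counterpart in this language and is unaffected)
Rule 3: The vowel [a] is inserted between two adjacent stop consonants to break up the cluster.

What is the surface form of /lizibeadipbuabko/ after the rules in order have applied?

Rule 1 (pre-rhotic lowering): no segment meets the environment; /lizibeadipbuabko/ is unchanged.
Rule 2 (intervocalic spirantization): /b/ is a stop between vowels /i/ and /e/, so it spirantizes to the fricative [v]. /d/ is a stop between vowels /a/ and /i/, so it spirantizes to the fricative [z]. /lizibeadipbuabko/ → liziveazipbuabko.
Rule 3 (stop-cluster a-epenthesis): /p/ and /b/ form a stop–stop cluster, so [a] is inserted between them. /b/ and /k/ form a stop–stop cluster, so [a] is inserted between them. /liziveazipbuabko/ → liziveazipabuabako.

liziveazipabuabako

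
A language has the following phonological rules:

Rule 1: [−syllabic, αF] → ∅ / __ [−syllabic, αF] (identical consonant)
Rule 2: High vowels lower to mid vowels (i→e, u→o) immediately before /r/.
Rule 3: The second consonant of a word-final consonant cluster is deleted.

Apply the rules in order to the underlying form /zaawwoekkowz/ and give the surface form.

zaawoekow

Rule 1 (degemination): /ww/ is a geminate; the first /w/ deletes. /kk/ is a geminate; the first /k/ deletes. /zaawwoekkowz/ → zaawoekowz.
Rule 2 (pre-rhotic lowering): no segment meets the environment; /zaawoekowz/ is unchanged.
Rule 3 (final cluster simplification): /z/ is the second consonant of a word-final cluster /wz/, so it deletes. /zaawoekowz/ → zaawoekow.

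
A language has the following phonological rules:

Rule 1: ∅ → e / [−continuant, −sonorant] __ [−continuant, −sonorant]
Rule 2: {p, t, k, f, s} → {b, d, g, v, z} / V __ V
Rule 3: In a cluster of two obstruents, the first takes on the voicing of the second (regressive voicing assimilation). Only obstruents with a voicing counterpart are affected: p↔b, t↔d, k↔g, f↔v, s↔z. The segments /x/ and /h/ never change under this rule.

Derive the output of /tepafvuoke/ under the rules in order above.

Rule 1 (stop-cluster e-epenthesis): no segment meets the environment; /tepafvuoke/ is unchanged.
Rule 2 (intervocalic voicing): /p/ is a voiceless obstruent between vowels /e/ and /a/, so it voices to [b]. /k/ is a voiceless obstruent between vowels /o/ and /e/, so it voices to [g]. /tepafvuoke/ → tebafvuoge.
Rule 3 (regressive voicing assimilation): /f/ precedes the voiced obstruent /v/, so it voices to [v] by assimilation. /tebafvuoge/ → tebavvuoge.

tebavvuoge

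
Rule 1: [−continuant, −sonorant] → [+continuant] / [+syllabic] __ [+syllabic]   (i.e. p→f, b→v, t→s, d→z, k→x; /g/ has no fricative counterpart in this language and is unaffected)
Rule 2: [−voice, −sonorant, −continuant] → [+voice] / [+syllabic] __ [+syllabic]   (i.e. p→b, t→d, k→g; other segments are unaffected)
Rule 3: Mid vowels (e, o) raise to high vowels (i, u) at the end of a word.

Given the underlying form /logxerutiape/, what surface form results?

logxerusiafi

Rule 1 (intervocalic spirantization): /t/ is a stop between vowels /u/ and /i/, so it spirantizes to the fricative [s]. /p/ is a stop between vowels /a/ and /e/, so it spirantizes to the fricative [f]. /logxerutiape/ → logxerusiafe.
Rule 2 (intervocalic voicing): no segment meets the environment; /logxerusiafe/ is unchanged.
Rule 3 (final vowel raising): /e/ is a mid vowel in word-final position, so it raises to [i]. /logxerusiafe/ → logxerusiafi.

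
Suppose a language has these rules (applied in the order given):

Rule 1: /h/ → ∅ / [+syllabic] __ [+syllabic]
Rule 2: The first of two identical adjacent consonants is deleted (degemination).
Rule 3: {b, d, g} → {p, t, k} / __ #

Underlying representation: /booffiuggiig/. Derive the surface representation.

Rule 1 (intervocalic h-deletion): no segment meets the environment; /booffiuggiig/ is unchanged.
Rule 2 (degemination): /ff/ is a geminate; the first /f/ deletes. /gg/ is a geminate; the first /g/ deletes. /booffiuggiig/ → boofiugiig.
Rule 3 (final devoicing): /g/ is a voiced stop in word-final position, so it devoices to [k]. /boofiugiig/ → boofiugiik.

boofiugiik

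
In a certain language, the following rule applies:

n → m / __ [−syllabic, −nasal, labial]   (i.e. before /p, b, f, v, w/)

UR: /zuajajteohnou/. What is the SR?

zuajajteohnou

No segment of /zuajajteohnou/ meets the structural description of the rule, so the form surfaces unchanged.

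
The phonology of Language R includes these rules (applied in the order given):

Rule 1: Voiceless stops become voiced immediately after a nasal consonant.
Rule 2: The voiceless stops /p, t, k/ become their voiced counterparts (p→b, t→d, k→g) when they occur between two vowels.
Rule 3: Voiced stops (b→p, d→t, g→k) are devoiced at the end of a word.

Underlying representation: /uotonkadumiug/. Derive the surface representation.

uodongadumiuk

Rule 1 (post-nasal voicing): /k/ is a voiceless stop immediately after the nasal /n/, so it voices to [g]. /uotonkadumiug/ → uotongadumiug.
Rule 2 (intervocalic voicing): /t/ is a voiceless stop between vowels /o/ and /o/, so it voices to [d]. /uotongadumiug/ → uodongadumiug.
Rule 3 (final devoicing): /g/ is a voiced stop in word-final position, so it devoices to [k]. /uodongadumiug/ → uodongadumiuk.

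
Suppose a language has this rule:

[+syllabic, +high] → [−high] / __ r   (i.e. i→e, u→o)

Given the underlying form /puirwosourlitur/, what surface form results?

puerwosoorlitor

/i/ is a high vowel immediately before /r/, so it lowers to [e].
/u/ is a high vowel immediately before /r/, so it lowers to [o].
/u/ is a high vowel immediately before /r/, so it lowers to [o].
The other instances of /u/, /i/ do not occur in the required environment and remain unchanged.
Surface form: [puerwosoorlitor].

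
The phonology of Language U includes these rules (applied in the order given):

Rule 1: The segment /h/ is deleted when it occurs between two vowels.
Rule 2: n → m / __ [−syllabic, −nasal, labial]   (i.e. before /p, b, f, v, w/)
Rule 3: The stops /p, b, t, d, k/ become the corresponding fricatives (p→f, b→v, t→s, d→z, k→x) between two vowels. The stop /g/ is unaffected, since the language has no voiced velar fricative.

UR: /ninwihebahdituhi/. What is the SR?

nimwievahdisui

Rule 1 (intervocalic h-deletion): /h/ occurs between vowels /i/ and /e/, so it deletes. /h/ occurs between vowels /u/ and /i/, so it deletes. /ninwihebahdituhi/ → ninwiebahditui.
Rule 2 (nasal place assimilation): /n/ precedes the labial consonant /w/, so it assimilates in place to [m]. /ninwiebahditui/ → nimwiebahditui.
Rule 3 (intervocalic spirantization): /b/ is a stop between vowels /e/ and /a/, so it spirantizes to the fricative [v]. /t/ is a stop between vowels /i/ and /u/, so it spirantizes to the fricative [s]. /nimwiebahditui/ → nimwievahdisui.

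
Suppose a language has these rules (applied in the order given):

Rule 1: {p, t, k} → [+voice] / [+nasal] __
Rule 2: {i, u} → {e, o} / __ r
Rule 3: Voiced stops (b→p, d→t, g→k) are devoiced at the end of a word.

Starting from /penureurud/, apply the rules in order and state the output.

penoreorut

Rule 1 (post-nasal voicing): no segment meets the environment; /penureurud/ is unchanged.
Rule 2 (pre-rhotic lowering): /u/ is a high vowel immediately before /r/, so it lowers to [o]. /u/ is a high vowel immediately before /r/, so it lowers to [o]. /penureurud/ → penoreorud.
Rule 3 (final devoicing): /d/ is a voiced stop in word-final position, so it devoices to [t]. /penoreorud/ → penoreorut.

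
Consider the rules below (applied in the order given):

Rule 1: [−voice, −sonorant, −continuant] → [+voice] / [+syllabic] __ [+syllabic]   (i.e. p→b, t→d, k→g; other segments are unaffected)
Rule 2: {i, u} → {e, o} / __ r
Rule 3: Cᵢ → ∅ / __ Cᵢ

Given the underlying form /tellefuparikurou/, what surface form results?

telefubarigorou

Rule 1 (intervocalic voicing): /p/ is a voiceless stop between vowels /u/ and /a/, so it voices to [b]. /k/ is a voiceless stop between vowels /i/ and /u/, so it voices to [g]. /tellefuparikurou/ → tellefubarigurou.
Rule 2 (pre-rhotic lowering): /u/ is a high vowel immediately before /r/, so it lowers to [o]. /tellefubarigurou/ → tellefubarigorou.
Rule 3 (degemination): /ll/ is a geminate; the first /l/ deletes. /tellefubarigorou/ → telefubarigorou.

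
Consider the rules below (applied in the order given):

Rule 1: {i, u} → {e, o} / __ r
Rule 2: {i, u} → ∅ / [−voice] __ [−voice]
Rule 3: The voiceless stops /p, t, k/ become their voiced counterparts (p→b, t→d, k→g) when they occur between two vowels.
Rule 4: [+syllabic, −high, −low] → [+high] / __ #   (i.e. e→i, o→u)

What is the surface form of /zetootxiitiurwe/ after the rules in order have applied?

Rule 1 (pre-rhotic lowering): /u/ is a high vowel immediately before /r/, so it lowers to [o]. /zetootxiitiurwe/ → zetootxiitiorwe.
Rule 2 (high vowel syncope): no segment meets the environment; /zetootxiitiorwe/ is unchanged.
Rule 3 (intervocalic voicing): /t/ is a voiceless stop between vowels /e/ and /o/, so it voices to [d]. /t/ is a voiceless stop between vowels /i/ and /i/, so it voices to [d]. /zetootxiitiorwe/ → zedootxiidiorwe.
Rule 4 (final vowel raising): /e/ is a mid vowel in word-final position, so it raises to [i]. /zedootxiidiorwe/ → zedootxiidiorwi.

zedootxiidiorwi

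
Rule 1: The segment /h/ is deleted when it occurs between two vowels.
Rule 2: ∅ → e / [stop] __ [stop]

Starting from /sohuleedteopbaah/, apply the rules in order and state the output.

souleedeteopebaah

Rule 1 (intervocalic h-deletion): /h/ occurs between vowels /o/ and /u/, so it deletes. /sohuleedteopbaah/ → souleedteopbaah.
Rule 2 (stop-cluster e-epenthesis): /d/ and /t/ form a stop–stop cluster, so [e] is inserted between them. /p/ and /b/ form a stop–stop cluster, so [e] is inserted between them. /souleedteopbaah/ → souleedeteopebaah.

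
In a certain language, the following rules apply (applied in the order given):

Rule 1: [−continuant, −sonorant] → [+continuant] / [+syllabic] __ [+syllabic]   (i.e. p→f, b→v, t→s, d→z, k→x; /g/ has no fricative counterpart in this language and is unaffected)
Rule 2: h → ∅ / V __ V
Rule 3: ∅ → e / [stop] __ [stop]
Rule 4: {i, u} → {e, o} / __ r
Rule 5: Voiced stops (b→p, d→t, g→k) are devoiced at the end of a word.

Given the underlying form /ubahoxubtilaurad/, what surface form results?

uvaoxubetilaorat

Rule 1 (intervocalic spirantization): /b/ is a stop between vowels /u/ and /a/, so it spirantizes to the fricative [v]. /ubahoxubtilaurad/ → uvahoxubtilaurad.
Rule 2 (intervocalic h-deletion): /h/ occurs between vowels /a/ and /o/, so it deletes. /uvahoxubtilaurad/ → uvaoxubtilaurad.
Rule 3 (stop-cluster e-epenthesis): /b/ and /t/ form a stop–stop cluster, so [e] is inserted between them. /uvaoxubtilaurad/ → uvaoxubetilaurad.
Rule 4 (pre-rhotic lowering): /u/ is a high vowel immediately before /r/, so it lowers to [o]. /uvaoxubetilaurad/ → uvaoxubetilaorad.
Rule 5 (final devoicing): /d/ is a voiced stop in word-final position, so it devoices to [t]. /uvaoxubetilaorad/ → uvaoxubetilaorat.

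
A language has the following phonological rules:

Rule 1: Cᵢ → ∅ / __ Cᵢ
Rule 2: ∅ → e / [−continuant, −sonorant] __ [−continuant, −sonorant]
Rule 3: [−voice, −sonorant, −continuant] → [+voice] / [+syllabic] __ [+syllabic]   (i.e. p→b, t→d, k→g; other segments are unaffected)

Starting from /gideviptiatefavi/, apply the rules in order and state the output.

Rule 1 (degemination): no segment meets the environment; /gideviptiatefavi/ is unchanged.
Rule 2 (stop-cluster e-epenthesis): /p/ and /t/ form a stop–stop cluster, so [e] is inserted between them. /gideviptiatefavi/ → gidevipetiatefavi.
Rule 3 (intervocalic voicing): /p/ is a voiceless stop between vowels /i/ and /e/, so it voices to [b]. /t/ is a voiceless stop between vowels /e/ and /i/, so it voices to [d]. /t/ is a voiceless stop between vowels /a/ and /e/, so it voices to [d]. /gidevipetiatefavi/ → gidevibediadefavi.

gidevibediadefavi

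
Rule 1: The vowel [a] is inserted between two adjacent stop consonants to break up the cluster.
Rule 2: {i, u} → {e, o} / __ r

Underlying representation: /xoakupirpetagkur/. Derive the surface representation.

xoakuperpetagakor

Rule 1 (stop-cluster a-epenthesis): /g/ and /k/ form a stop–stop cluster, so [a] is inserted between them. /xoakupirpetagkur/ → xoakupirpetagakur.
Rule 2 (pre-rhotic lowering): /i/ is a high vowel immediately before /r/, so it lowers to [e]. /u/ is a high vowel immediately before /r/, so it lowers to [o]. /xoakupirpetagakur/ → xoakuperpetagakor.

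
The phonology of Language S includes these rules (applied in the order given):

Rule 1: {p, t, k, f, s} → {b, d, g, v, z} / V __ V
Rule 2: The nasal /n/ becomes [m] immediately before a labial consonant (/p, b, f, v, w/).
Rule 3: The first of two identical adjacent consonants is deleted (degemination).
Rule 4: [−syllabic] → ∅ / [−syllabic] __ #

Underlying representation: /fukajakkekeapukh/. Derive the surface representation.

Rule 1 (intervocalic voicing): /k/ is a voiceless obstruent between vowels /u/ and /a/, so it voices to [g]. /k/ is a voiceless obstruent between vowels /e/ and /e/, so it voices to [g]. /p/ is a voiceless obstruent between vowels /a/ and /u/, so it voices to [b]. /fukajakkekeapukh/ → fugajakkegeabukh.
Rule 2 (nasal place assimilation): no segment meets the environment; /fugajakkegeabukh/ is unchanged.
Rule 3 (degemination): /kk/ is a geminate; the first /k/ deletes. /fugajakkegeabukh/ → fugajakegeabukh.
Rule 4 (final cluster simplification): /h/ is the second consonant of a word-final cluster /kh/, so it deletes. /fugajakegeabukh/ → fugajakegeabuk.

fugajakegeabuk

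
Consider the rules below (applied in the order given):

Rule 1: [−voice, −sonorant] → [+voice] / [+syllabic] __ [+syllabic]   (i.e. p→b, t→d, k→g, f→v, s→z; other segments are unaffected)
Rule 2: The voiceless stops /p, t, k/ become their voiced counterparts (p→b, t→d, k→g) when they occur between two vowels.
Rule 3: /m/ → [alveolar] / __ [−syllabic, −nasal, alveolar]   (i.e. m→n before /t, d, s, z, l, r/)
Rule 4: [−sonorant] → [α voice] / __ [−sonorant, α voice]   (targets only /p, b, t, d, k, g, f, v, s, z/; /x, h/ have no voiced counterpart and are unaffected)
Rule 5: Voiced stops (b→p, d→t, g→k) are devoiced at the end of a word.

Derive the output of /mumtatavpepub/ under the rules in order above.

Rule 1 (intervocalic voicing): /t/ is a voiceless obstruent between vowels /a/ and /a/, so it voices to [d]. /p/ is a voiceless obstruent between vowels /e/ and /u/, so it voices to [b]. /mumtatavpepub/ → mumtadavpebub.
Rule 2 (intervocalic voicing): no segment meets the environment; /mumtadavpebub/ is unchanged.
Rule 3 (nasal place assimilation): /m/ precedes the alveolar consonant /t/, so it assimilates in place to [n]. /mumtadavpebub/ → muntadavpebub.
Rule 4 (regressive voicing assimilation): /v/ precedes the voiceless obstruent /p/, so it devoices to [f] by assimilation. /muntadavpebub/ → muntadafpebub.
Rule 5 (final devoicing): /b/ is a voiced stop in word-final position, so it devoices to [p]. /muntadafpebub/ → muntadafpebup.

muntadafpebup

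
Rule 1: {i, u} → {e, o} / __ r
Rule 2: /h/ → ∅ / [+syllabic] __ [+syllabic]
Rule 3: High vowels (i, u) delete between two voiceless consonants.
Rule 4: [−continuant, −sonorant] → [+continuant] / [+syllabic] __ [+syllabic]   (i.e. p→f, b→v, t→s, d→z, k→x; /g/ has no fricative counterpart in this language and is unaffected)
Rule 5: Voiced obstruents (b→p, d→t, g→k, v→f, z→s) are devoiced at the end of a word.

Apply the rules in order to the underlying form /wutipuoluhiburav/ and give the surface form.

Rule 1 (pre-rhotic lowering): /u/ is a high vowel immediately before /r/, so it lowers to [o]. /wutipuoluhiburav/ → wutipuoluhiborav.
Rule 2 (intervocalic h-deletion): /h/ occurs between vowels /u/ and /i/, so it deletes. /wutipuoluhiborav/ → wutipuoluiborav.
Rule 3 (high vowel syncope): /i/ is a high vowel flanked by voiceless consonants /t/ and /p/, so it deletes. /wutipuoluiborav/ → wutpuoluiborav.
Rule 4 (intervocalic spirantization): /b/ is a stop between vowels /i/ and /o/, so it spirantizes to the fricative [v]. /wutpuoluiborav/ → wutpuoluivorav.
Rule 5 (final devoicing): /v/ is a voiced obstruent in word-final position, so it devoices to [f]. /wutpuoluivorav/ → wutpuoluivoraf.

wutpuoluivoraf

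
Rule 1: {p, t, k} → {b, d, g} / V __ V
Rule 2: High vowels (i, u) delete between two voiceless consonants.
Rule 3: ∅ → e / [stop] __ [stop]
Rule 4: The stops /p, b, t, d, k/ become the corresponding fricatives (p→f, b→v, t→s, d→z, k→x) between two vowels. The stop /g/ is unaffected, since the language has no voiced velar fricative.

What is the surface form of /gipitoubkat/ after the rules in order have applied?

givizouvexat

Rule 1 (intervocalic voicing): /p/ is a voiceless stop between vowels /i/ and /i/, so it voices to [b]. /t/ is a voiceless stop between vowels /i/ and /o/, so it voices to [d]. /gipitoubkat/ → gibidoubkat.
Rule 2 (high vowel syncope): no segment meets the environment; /gibidoubkat/ is unchanged.
Rule 3 (stop-cluster e-epenthesis): /b/ and /k/ form a stop–stop cluster, so [e] is inserted between them. /gibidoubkat/ → gibidoubekat.
Rule 4 (intervocalic spirantization): /b/ is a stop between vowels /i/ and /i/, so it spirantizes to the fricative [v]. /d/ is a stop between vowels /i/ and /o/, so it spirantizes to the fricative [z]. /b/ is a stop between vowels /u/ and /e/, so it spirantizes to the fricative [v]. /k/ is a stop between vowels /e/ and /a/, so it spirantizes to the fricative [x]. /gibidoubekat/ → givizouvexat.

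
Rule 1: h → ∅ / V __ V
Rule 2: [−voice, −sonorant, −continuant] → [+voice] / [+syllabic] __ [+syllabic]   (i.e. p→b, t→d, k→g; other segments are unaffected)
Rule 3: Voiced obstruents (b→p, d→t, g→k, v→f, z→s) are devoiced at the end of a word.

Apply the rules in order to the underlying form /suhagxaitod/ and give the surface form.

suagxaidot

Rule 1 (intervocalic h-deletion): /h/ occurs between vowels /u/ and /a/, so it deletes. /suhagxaitod/ → suagxaitod.
Rule 2 (intervocalic voicing): /t/ is a voiceless stop between vowels /i/ and /o/, so it voices to [d]. /suagxaitod/ → suagxaidod.
Rule 3 (final devoicing): /d/ is a voiced obstruent in word-final position, so it devoices to [t]. /suagxaidod/ → suagxaidot.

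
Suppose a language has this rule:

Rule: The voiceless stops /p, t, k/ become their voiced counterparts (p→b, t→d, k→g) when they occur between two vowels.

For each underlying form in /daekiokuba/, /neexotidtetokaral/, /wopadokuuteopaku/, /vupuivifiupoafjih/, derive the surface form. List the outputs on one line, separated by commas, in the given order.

/daekiokuba/: /k/ is a voiceless stop between vowels /e/ and /i/, so it voices to [g]. /k/ is a voiceless stop between vowels /o/ and /u/, so it voices to [g]. → [daegioguba].
/neexotidtetokaral/: /t/ is a voiceless stop between vowels /o/ and /i/, so it voices to [d]. /t/ is a voiceless stop between vowels /e/ and /o/, so it voices to [d]. /k/ is a voiceless stop between vowels /o/ and /a/, so it voices to [g]. → [neexodidtedogaral].
/wopadokuuteopaku/: /p/ is a voiceless stop between vowels /o/ and /a/, so it voices to [b]. /k/ is a voiceless stop between vowels /o/ and /u/, so it voices to [g]. /t/ is a voiceless stop between vowels /u/ and /e/, so it voices to [d]. /p/ is a voiceless stop between vowels /o/ and /a/, so it voices to [b]. /k/ is a voiceless stop between vowels /a/ and /u/, so it voices to [g]. → [wobadoguudeobagu].
/vupuivifiupoafjih/: /p/ is a voiceless stop between vowels /u/ and /u/, so it voices to [b]. /p/ is a voiceless stop between vowels /u/ and /o/, so it voices to [b]. → [vubuivifiuboafjih].

daegioguba, neexodidtedogaral, wobadoguudeobagu, vubuivifiuboafjih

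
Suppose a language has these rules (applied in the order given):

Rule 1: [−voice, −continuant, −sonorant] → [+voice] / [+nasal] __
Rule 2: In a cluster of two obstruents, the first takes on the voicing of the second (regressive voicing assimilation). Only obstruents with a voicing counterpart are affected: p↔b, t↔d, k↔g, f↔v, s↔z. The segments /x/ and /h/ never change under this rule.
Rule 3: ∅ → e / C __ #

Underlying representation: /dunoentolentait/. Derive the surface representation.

dunoendolendaite

Rule 1 (post-nasal voicing): /t/ is a voiceless stop immediately after the nasal /n/, so it voices to [d]. /t/ is a voiceless stop immediately after the nasal /n/, so it voices to [d]. /dunoentolentait/ → dunoendolendait.
Rule 2 (regressive voicing assimilation): no segment meets the environment; /dunoendolendait/ is unchanged.
Rule 3 (final e-epenthesis): the form ends in the consonant /t/, so [e] is inserted word-finally. /dunoendolendait/ → dunoendolendaite.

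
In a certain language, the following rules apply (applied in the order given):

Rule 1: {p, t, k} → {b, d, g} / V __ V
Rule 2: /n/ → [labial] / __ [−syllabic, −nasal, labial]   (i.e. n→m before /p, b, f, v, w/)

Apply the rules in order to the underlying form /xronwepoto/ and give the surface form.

Rule 1 (intervocalic voicing): /p/ is a voiceless stop between vowels /e/ and /o/, so it voices to [b]. /t/ is a voiceless stop between vowels /o/ and /o/, so it voices to [d]. /xronwepoto/ → xronwebodo.
Rule 2 (nasal place assimilation): /n/ precedes the labial consonant /w/, so it assimilates in place to [m]. /xronwebodo/ → xromwebodo.

xromwebodo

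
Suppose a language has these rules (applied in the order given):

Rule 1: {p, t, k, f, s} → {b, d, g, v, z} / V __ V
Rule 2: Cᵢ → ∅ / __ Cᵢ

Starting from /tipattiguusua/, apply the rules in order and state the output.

tibatiguuzua

Rule 1 (intervocalic voicing): /p/ is a voiceless obstruent between vowels /i/ and /a/, so it voices to [b]. /s/ is a voiceless obstruent between vowels /u/ and /u/, so it voices to [z]. /tipattiguusua/ → tibattiguuzua.
Rule 2 (degemination): /tt/ is a geminate; the first /t/ deletes. /tibattiguuzua/ → tibatiguuzua.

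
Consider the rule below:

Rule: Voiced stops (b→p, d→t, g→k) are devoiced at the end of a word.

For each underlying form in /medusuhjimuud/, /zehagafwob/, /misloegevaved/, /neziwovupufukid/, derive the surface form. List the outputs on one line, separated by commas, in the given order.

/medusuhjimuud/: /d/ is a voiced stop in word-final position, so it devoices to [t]. → [medusuhjimuut].
/zehagafwob/: /b/ is a voiced stop in word-final position, so it devoices to [p]. → [zehagafwop].
/misloegevaved/: /d/ is a voiced stop in word-final position, so it devoices to [t]. → [misloegevavet].
/neziwovupufukid/: /d/ is a voiced stop in word-final position, so it devoices to [t]. → [neziwovupufukit].

medusuhjimuut, zehagafwop, misloegevavet, neziwovupufukit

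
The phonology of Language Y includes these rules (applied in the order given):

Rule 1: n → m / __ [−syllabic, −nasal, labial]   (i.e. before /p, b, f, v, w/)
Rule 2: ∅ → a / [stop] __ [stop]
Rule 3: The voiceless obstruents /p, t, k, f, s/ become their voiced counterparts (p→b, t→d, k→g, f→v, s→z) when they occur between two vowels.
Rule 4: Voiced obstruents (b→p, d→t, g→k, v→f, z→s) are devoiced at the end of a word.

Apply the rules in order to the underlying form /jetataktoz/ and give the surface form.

Rule 1 (nasal place assimilation): no segment meets the environment; /jetataktoz/ is unchanged.
Rule 2 (stop-cluster a-epenthesis): /k/ and /t/ form a stop–stop cluster, so [a] is inserted between them. /jetataktoz/ → jetatakatoz.
Rule 3 (intervocalic voicing): /t/ is a voiceless obstruent between vowels /e/ and /a/, so it voices to [d]. /t/ is a voiceless obstruent between vowels /a/ and /a/, so it voices to [d]. /k/ is a voiceless obstruent between vowels /a/ and /a/, so it voices to [g]. /t/ is a voiceless obstruent between vowels /a/ and /o/, so it voices to [d]. /jetatakatoz/ → jedadagadoz.
Rule 4 (final devoicing): /z/ is a voiced obstruent in word-final position, so it devoices to [s]. /jedadagadoz/ → jedadagados.

jedadagados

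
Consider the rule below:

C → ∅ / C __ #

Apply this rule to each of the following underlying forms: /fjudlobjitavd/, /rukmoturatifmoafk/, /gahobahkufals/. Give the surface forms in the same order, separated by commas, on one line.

/fjudlobjitavd/: /d/ is the second consonant of a word-final cluster /vd/, so it deletes. → [fjudlobjitav].
/rukmoturatifmoafk/: /k/ is the second consonant of a word-final cluster /fk/, so it deletes. → [rukmoturatifmoaf].
/gahobahkufals/: /s/ is the second consonant of a word-final cluster /ls/, so it deletes. → [gahobahkufal].

fjudlobjitav, rukmoturatifmoaf, gahobahkufal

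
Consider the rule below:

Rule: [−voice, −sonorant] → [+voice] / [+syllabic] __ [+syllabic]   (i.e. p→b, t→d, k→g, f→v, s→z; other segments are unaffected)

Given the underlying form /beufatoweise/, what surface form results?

/f/ is a voiceless obstruent between vowels /u/ and /a/, so it voices to [v].
/t/ is a voiceless obstruent between vowels /a/ and /o/, so it voices to [d].
/s/ is a voiceless obstruent between vowels /i/ and /e/, so it voices to [z].
Surface form: [beuvadoweize].

beuvadoweize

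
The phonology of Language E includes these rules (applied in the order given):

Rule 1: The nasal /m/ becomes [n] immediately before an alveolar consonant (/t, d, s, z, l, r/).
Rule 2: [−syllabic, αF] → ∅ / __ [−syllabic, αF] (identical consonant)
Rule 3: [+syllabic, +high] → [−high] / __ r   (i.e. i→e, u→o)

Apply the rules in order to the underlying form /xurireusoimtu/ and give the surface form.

Rule 1 (nasal place assimilation): /m/ precedes the alveolar consonant /t/, so it assimilates in place to [n]. /xurireusoimtu/ → xurireusointu.
Rule 2 (degemination): no segment meets the environment; /xurireusointu/ is unchanged.
Rule 3 (pre-rhotic lowering): /u/ is a high vowel immediately before /r/, so it lowers to [o]. /i/ is a high vowel immediately before /r/, so it lowers to [e]. /xurireusointu/ → xorereusointu.

xorereusointu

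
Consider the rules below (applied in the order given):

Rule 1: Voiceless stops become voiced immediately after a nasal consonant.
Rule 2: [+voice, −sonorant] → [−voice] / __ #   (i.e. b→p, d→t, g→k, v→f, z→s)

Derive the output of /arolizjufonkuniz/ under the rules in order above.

Rule 1 (post-nasal voicing): /k/ is a voiceless stop immediately after the nasal /n/, so it voices to [g]. /arolizjufonkuniz/ → arolizjufonguniz.
Rule 2 (final devoicing): /z/ is a voiced obstruent in word-final position, so it devoices to [s]. /arolizjufonguniz/ → arolizjufongunis.

arolizjufongunis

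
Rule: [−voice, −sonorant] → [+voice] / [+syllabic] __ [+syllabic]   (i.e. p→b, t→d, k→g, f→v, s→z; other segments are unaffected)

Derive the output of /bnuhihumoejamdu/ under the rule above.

bnuhihumoejamdu

No segment of /bnuhihumoejamdu/ meets the structural description of the rule, so the form surfaces unchanged.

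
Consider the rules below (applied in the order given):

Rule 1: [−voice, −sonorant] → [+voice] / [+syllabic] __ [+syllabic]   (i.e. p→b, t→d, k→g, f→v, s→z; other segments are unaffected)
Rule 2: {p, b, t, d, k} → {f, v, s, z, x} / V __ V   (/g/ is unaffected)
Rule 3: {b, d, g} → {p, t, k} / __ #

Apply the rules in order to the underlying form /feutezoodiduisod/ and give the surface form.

feuzezoozizuizot

Rule 1 (intervocalic voicing): /t/ is a voiceless obstruent between vowels /u/ and /e/, so it voices to [d]. /s/ is a voiceless obstruent between vowels /i/ and /o/, so it voices to [z]. /feutezoodiduisod/ → feudezoodiduizod.
Rule 2 (intervocalic spirantization): /d/ is a stop between vowels /u/ and /e/, so it spirantizes to the fricative [z]. /d/ is a stop between vowels /o/ and /i/, so it spirantizes to the fricative [z]. /d/ is a stop between vowels /i/ and /u/, so it spirantizes to the fricative [z]. /feudezoodiduizod/ → feuzezoozizuizod.
Rule 3 (final devoicing): /d/ is a voiced stop in word-final position, so it devoices to [t]. /feuzezoozizuizod/ → feuzezoozizuizot.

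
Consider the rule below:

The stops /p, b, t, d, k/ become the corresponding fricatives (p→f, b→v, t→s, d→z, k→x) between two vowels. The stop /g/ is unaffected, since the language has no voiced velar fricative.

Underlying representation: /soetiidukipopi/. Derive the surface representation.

soesiizuxifofi

/t/ is a stop between vowels /e/ and /i/, so it spirantizes to the fricative [s].
/d/ is a stop between vowels /i/ and /u/, so it spirantizes to the fricative [z].
/k/ is a stop between vowels /u/ and /i/, so it spirantizes to the fricative [x].
/p/ is a stop between vowels /i/ and /o/, so it spirantizes to the fricative [f].
/p/ is a stop between vowels /o/ and /i/, so it spirantizes to the fricative [f].
Surface form: [soesiizuxifofi].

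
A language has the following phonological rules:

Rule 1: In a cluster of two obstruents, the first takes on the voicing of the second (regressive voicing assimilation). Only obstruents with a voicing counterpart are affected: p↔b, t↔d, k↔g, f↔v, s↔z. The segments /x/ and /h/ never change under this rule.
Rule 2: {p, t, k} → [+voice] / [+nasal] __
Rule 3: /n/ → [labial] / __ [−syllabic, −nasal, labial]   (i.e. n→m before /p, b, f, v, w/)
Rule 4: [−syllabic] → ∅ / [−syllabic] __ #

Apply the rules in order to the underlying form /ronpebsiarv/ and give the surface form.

Rule 1 (regressive voicing assimilation): /b/ precedes the voiceless obstruent /s/, so it devoices to [p] by assimilation. /ronpebsiarv/ → ronpepsiarv.
Rule 2 (post-nasal voicing): /p/ is a voiceless stop immediately after the nasal /n/, so it voices to [b]. /ronpepsiarv/ → ronbepsiarv.
Rule 3 (nasal place assimilation): /n/ precedes the labial consonant /b/, so it assimilates in place to [m]. /ronbepsiarv/ → rombepsiarv.
Rule 4 (final cluster simplification): /v/ is the second consonant of a word-final cluster /rv/, so it deletes. /rombepsiarv/ → rombepsiar.

rombepsiar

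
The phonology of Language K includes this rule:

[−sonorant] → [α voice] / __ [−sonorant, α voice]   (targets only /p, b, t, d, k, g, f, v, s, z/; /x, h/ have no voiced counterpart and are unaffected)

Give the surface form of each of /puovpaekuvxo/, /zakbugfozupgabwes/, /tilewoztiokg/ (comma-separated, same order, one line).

puofpaekufxo, zagbukfozubgabwes, tilewostiogg

/puovpaekuvxo/: /v/ precedes the voiceless obstruent /p/, so it devoices to [f] by assimilation. /v/ precedes the voiceless obstruent /x/, so it devoices to [f] by assimilation. → [puofpaekufxo].
/zakbugfozupgabwes/: /k/ precedes the voiced obstruent /b/, so it voices to [g] by assimilation. /g/ precedes the voiceless obstruent /f/, so it devoices to [k] by assimilation. /p/ precedes the voiced obstruent /g/, so it voices to [b] by assimilation. → [zagbukfozubgabwes].
/tilewoztiokg/: /z/ precedes the voiceless obstruent /t/, so it devoices to [s] by assimilation. /k/ precedes the voiced obstruent /g/, so it voices to [g] by assimilation. → [tilewostiogg].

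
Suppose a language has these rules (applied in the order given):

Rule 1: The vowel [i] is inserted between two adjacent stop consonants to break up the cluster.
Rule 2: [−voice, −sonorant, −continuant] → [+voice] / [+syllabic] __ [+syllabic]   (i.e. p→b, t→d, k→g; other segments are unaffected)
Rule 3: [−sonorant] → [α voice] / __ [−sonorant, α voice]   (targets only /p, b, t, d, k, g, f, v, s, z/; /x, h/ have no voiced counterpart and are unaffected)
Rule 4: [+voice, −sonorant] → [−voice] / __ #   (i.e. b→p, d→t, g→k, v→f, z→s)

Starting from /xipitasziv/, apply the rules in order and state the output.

Rule 1 (stop-cluster i-epenthesis): no segment meets the environment; /xipitasziv/ is unchanged.
Rule 2 (intervocalic voicing): /p/ is a voiceless stop between vowels /i/ and /i/, so it voices to [b]. /t/ is a voiceless stop between vowels /i/ and /a/, so it voices to [d]. /xipitasziv/ → xibidasziv.
Rule 3 (regressive voicing assimilation): /s/ precedes the voiced obstruent /z/, so it voices to [z] by assimilation. /xibidasziv/ → xibidazziv.
Rule 4 (final devoicing): /v/ is a voiced obstruent in word-final position, so it devoices to [f]. /xibidazziv/ → xibidazzif.

xibidazzif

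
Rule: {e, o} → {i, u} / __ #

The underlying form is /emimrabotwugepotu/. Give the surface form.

emimrabotwugepotu

No segment of /emimrabotwugepotu/ meets the structural description of the rule, so the form surfaces unchanged.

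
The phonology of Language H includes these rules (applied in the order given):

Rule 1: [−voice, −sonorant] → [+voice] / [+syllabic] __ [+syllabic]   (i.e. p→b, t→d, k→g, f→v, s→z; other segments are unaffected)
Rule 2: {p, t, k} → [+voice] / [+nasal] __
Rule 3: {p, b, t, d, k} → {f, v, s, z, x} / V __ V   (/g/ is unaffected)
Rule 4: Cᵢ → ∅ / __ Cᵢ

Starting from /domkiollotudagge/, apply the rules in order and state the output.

domgiolozuzage

Rule 1 (intervocalic voicing): /t/ is a voiceless obstruent between vowels /o/ and /u/, so it voices to [d]. /domkiollotudagge/ → domkiollodudagge.
Rule 2 (post-nasal voicing): /k/ is a voiceless stop immediately after the nasal /m/, so it voices to [g]. /domkiollodudagge/ → domgiollodudagge.
Rule 3 (intervocalic spirantization): /d/ is a stop between vowels /o/ and /u/, so it spirantizes to the fricative [z]. /d/ is a stop between vowels /u/ and /a/, so it spirantizes to the fricative [z]. /domgiollodudagge/ → domgiollozuzagge.
Rule 4 (degemination): /ll/ is a geminate; the first /l/ deletes. /gg/ is a geminate; the first /g/ deletes. /domgiollozuzagge/ → domgiolozuzage.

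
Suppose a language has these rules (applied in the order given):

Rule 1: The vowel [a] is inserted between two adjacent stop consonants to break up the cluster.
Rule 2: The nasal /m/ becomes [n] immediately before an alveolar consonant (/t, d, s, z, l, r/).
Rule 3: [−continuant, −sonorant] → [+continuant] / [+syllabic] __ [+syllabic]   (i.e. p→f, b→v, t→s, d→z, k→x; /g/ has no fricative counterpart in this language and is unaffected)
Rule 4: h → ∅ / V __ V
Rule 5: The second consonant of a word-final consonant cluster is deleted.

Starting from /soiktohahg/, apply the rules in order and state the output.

Rule 1 (stop-cluster a-epenthesis): /k/ and /t/ form a stop–stop cluster, so [a] is inserted between them. /soiktohahg/ → soikatohahg.
Rule 2 (nasal place assimilation): no segment meets the environment; /soikatohahg/ is unchanged.
Rule 3 (intervocalic spirantization): /k/ is a stop between vowels /i/ and /a/, so it spirantizes to the fricative [x]. /t/ is a stop between vowels /a/ and /o/, so it spirantizes to the fricative [s]. /soikatohahg/ → soixasohahg.
Rule 4 (intervocalic h-deletion): /h/ occurs between vowels /o/ and /a/, so it deletes. /soixasohahg/ → soixasoahg.
Rule 5 (final cluster simplification): /g/ is the second consonant of a word-final cluster /hg/, so it deletes. /soixasoahg/ → soixasoah.

soixasoah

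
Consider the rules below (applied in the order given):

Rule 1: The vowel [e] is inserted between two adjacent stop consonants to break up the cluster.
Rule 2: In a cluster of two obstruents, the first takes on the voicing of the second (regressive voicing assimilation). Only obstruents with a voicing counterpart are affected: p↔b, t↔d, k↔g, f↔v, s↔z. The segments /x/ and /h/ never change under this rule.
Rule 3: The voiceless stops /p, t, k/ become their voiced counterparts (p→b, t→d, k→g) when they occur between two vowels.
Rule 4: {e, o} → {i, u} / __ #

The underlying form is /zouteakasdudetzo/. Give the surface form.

zoudeagazdudedzu

Rule 1 (stop-cluster e-epenthesis): no segment meets the environment; /zouteakasdudetzo/ is unchanged.
Rule 2 (regressive voicing assimilation): /s/ precedes the voiced obstruent /d/, so it voices to [z] by assimilation. /t/ precedes the voiced obstruent /z/, so it voices to [d] by assimilation. /zouteakasdudetzo/ → zouteakazdudedzo.
Rule 3 (intervocalic voicing): /t/ is a voiceless stop between vowels /u/ and /e/, so it voices to [d]. /k/ is a voiceless stop between vowels /a/ and /a/, so it voices to [g]. /zouteakazdudedzo/ → zoudeagazdudedzo.
Rule 4 (final vowel raising): /o/ is a mid vowel in word-final position, so it raises to [u]. /zoudeagazdudedzo/ → zoudeagazdudedzu.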